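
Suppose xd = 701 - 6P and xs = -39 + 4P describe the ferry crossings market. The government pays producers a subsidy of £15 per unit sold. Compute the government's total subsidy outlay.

Pre-subsidy: 701 - 6P = -39 + 4P gives P* = 74, x* = 257.
With the subsidy, sellers receive Ps = Pb + 15 for each unit, where Pb is the price buyers pay.
Supply in terms of Pb becomes xs = -39 + 4(Pb + 15) = 21 + 4Pb. Setting this equal to demand: 701 - 6Pb = 21 + 4Pb, so Pb = 68.
Sellers receive Ps = 68 + 15 = 83; x' = 701 − 6·68 = 293.
Government outlay = subsidy × quantity = 15 × 293 = 4395.

Government cost = £4395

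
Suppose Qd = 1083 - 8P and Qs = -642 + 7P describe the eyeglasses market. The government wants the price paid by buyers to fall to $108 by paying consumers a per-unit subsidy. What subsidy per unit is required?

Required subsidy s = $15 per unit

At a buyer price of 108, quantity demanded is 1083 − 8·108 = 219.
Sellers supply 219 only when they receive Ps with -642 + 7·Ps = 219, i.e. Ps = 123.
s = Ps − Pb = 123 − 108 = 15.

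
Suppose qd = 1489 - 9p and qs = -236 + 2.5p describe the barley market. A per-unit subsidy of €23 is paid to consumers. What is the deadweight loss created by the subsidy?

Pre-subsidy: 1489 - 9p = -236 + 2.5p gives p* = 150, q* = 139.
With the rebate, buyers effectively pay pb = ps − 23, where ps is the price sellers receive.
Demand in terms of ps becomes qd = 1489 − 9(ps − 23) = 1696 - 9ps. Setting this equal to supply: 1696 - 9ps = -236 + 2.5ps, so ps = 168.
Buyers pay pb = 168 − 23 = 145; q' = -236 + 2.5·168 = 184.
The subsidy expands output by 184 − 139 = 45 past the efficient level; on those units the gap between marginal cost and willingness to pay runs from 0 up to 23.
DWL = ½ × 23 × 45 = 517.5.

Deadweight loss = €517.5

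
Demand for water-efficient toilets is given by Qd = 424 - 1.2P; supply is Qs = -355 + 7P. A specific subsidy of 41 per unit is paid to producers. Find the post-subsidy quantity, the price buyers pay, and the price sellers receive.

Pre-subsidy: 424 - 1.2P = -355 + 7P gives P* = 95, Q* = 310.
With the subsidy, sellers receive Ps = Pb + 41 for each unit, where Pb is the price buyers pay.
Supply in terms of Pb becomes Qs = -355 + 7(Pb + 41) = -68 + 7Pb. Setting this equal to demand: 424 - 1.2Pb = -68 + 7Pb, so Pb = 60.
Sellers receive Ps = 60 + 41 = 101; Q' = 424 − 1.2·60 = 352.

Q' = 352; buyers pay 60; sellers receive 101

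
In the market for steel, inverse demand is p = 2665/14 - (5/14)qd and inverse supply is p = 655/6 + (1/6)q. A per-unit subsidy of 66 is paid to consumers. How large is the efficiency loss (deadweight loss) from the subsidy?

Pre-subsidy: 2665/14 - (5/14)q = 655/6 + (1/6)q gives q* = 155 and p* = 135.
With the rebate, buyers effectively pay pb = ps − 66, where ps is the price sellers receive.
On the curves, pb = 2665/14 - (5/14)q and ps = 655/6 + (1/6)q; the wedge ps − pb = 66 gives 655/6 + (1/6)q − (2665/14 - (5/14)q) = 66, so q' = 281.
Then pb = 2665/14 − (5/14)·281 = 90 and ps = 655/6 + (1/6)·281 = 156.
The subsidy expands output by 281 − 155 = 126 past the efficient level; on those units the gap between marginal cost and willingness to pay runs from 0 up to 66.
DWL = ½ × 66 × 126 = 4158.

Deadweight loss = 4158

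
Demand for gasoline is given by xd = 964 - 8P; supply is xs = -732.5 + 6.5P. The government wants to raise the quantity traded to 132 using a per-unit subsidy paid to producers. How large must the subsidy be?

At x = 132, invert demand for the buyer price: Pb = (964 − 132)/8 = 104; invert supply for the seller price: Ps = (132 − (-732.5))/6.5 = 133.
The subsidy must fill the gap: s = Ps − Pb = 133 − 104 = 29.

Required subsidy s = 29 per unit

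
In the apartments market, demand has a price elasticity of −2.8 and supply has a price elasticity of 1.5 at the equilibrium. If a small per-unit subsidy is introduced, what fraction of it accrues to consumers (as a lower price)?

For a small subsidy around the equilibrium, the benefit split depends on the relative slopes, which at a point are proportional to the elasticities.
Buyer share = εs/(εs + |εd|) = 1.5/(1.5 + 2.8) = 15/43; seller share = |εd|/(εs + |εd|) = 28/43.

Consumer share = 15/43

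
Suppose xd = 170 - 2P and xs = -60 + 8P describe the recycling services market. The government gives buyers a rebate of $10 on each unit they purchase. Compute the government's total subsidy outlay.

Pre-subsidy: 170 - 2P = -60 + 8P gives P* = 23, x* = 124.
With the rebate, buyers effectively pay Pb = Ps − 10, where Ps is the price sellers receive.
Demand in terms of Ps becomes xd = 170 − 2(Ps − 10) = 190 - 2Ps. Setting this equal to supply: 190 - 2Ps = -60 + 8Ps, so Ps = 25.
Buyers pay Pb = 25 − 10 = 15; x' = -60 + 8·25 = 140.
Government outlay = subsidy × quantity = 10 × 140 = 1400.

Government cost = $1400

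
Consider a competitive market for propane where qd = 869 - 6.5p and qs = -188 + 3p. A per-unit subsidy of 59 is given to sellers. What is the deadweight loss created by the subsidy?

Deadweight loss = 135759/38

Pre-subsidy: 869 - 6.5p = -188 + 3p gives p* = 2114/19, q* = 2770/19.
With the subsidy, sellers receive ps = pb + 59 for each unit, where pb is the price buyers pay.
Supply in terms of pb becomes qs = -188 + 3(pb + 59) = -11 + 3pb. Setting this equal to demand: 869 - 6.5pb = -11 + 3pb, so pb = 1760/19.
Sellers receive ps = 1760/19 + 59 = 2881/19; q' = 869 − 6.5·(1760/19) = 5071/19.
The subsidy expands output by 5071/19 − 2770/19 = 2301/19 past the efficient level; on those units the gap between marginal cost and willingness to pay runs from 0 up to 59.
DWL = ½ × 59 × 2301/19 = 135759/38.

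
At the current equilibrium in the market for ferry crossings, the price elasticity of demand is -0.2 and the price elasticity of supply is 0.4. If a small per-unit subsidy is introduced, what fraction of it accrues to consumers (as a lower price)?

For a small subsidy around the equilibrium, the benefit split depends on the relative slopes, which at a point are proportional to the elasticities.
Buyer share = εs/(εs + |εd|) = 0.4/(0.4 + 0.2) = 2/3; seller share = |εd|/(εs + |εd|) = 1/3.

Consumer share = 2/3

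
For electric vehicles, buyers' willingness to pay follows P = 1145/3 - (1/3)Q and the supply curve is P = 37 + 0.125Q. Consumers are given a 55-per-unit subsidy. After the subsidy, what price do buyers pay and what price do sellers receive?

Buyers pay 91; sellers receive 146

Pre-subsidy: 1145/3 - (1/3)Q = 37 + 0.125Q gives Q* = 752 and P* = 131.
With the rebate, buyers effectively pay Pb = Ps − 55, where Ps is the price sellers receive.
On the curves, Pb = 1145/3 - (1/3)Q and Ps = 37 + 0.125Q; the wedge Ps − Pb = 55 gives 37 + 0.125Q − (1145/3 - (1/3)Q) = 55, so Q' = 872.
Then Pb = 1145/3 − (1/3)·872 = 91 and Ps = 37 + 0.125·872 = 146.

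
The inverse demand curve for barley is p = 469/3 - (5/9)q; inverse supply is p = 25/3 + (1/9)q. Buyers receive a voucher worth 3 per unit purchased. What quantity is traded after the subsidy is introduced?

q' = 226.5

Pre-subsidy: 469/3 - (5/9)q = 25/3 + (1/9)q gives q* = 222 and p* = 33.
With the rebate, buyers effectively pay pb = ps − 3, where ps is the price sellers receive.
On the curves, pb = 469/3 - (5/9)q and ps = 25/3 + (1/9)q; the wedge ps − pb = 3 gives 25/3 + (1/9)q − (469/3 - (5/9)q) = 3, so q' = 226.5.
Then pb = 469/3 − (5/9)·226.5 = 30.5 and ps = 25/3 + (1/9)·226.5 = 33.5.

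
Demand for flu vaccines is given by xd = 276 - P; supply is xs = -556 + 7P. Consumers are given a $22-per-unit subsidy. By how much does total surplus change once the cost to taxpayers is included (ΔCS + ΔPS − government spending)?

Net change in total surplus = -$211.75

Pre-subsidy: 276 - P = -556 + 7P gives P* = 104, x* = 172.
With the rebate, buyers effectively pay Pb = Ps − 22, where Ps is the price sellers receive.
Demand in terms of Ps becomes xd = 276 − 1(Ps − 22) = 298 - Ps. Setting this equal to supply: 298 - Ps = -556 + 7Ps, so Ps = 106.75.
Buyers pay Pb = 106.75 − 22 = 84.75; x' = -556 + 7·106.75 = 191.25.
ΔCS = ½(172 + 191.25)(104 − 84.75) = 3496.28125; ΔPS = ½(172 + 191.25)(106.75 − 104) = 499.46875.
Government spending = 22 × 191.25 = 4207.5.
Net change = 3496.28125 + 499.46875 − 4207.5 = -211.75. The loss equals the DWL triangle ½·22·19.25.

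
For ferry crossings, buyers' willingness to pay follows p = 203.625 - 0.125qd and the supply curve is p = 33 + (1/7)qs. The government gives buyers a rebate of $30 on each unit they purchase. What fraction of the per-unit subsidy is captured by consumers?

Pre-subsidy: 203.625 - 0.125q = 33 + (1/7)q gives q* = 637 and p* = 124.
With the rebate, buyers effectively pay pb = ps − 30, where ps is the price sellers receive.
On the curves, pb = 203.625 - 0.125q and ps = 33 + (1/7)q; the wedge ps − pb = 30 gives 33 + (1/7)q − (203.625 - 0.125q) = 30, so q' = 749.
Then pb = 203.625 − 0.125·749 = 110 and ps = 33 + (1/7)·749 = 140.
Buyers' price falls by p* − pb = 124 − 110 = 14; sellers' price rises by ps − p* = 140 − 124 = 16.
So consumers capture 14/30 = 7/15 of each unit of subsidy.

Consumer share = 7/15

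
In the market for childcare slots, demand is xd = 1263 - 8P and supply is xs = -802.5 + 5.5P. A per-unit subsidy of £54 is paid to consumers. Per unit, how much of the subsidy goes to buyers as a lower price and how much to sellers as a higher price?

Buyers gain £22 per unit; sellers gain £32 per unit

Pre-subsidy: 1263 - 8P = -802.5 + 5.5P gives P* = 153, x* = 39.
With the rebate, buyers effectively pay Pb = Ps − 54, where Ps is the price sellers receive.
Demand in terms of Ps becomes xd = 1263 − 8(Ps − 54) = 1695 - 8Ps. Setting this equal to supply: 1695 - 8Ps = -802.5 + 5.5Ps, so Ps = 185.
Buyers pay Pb = 185 − 54 = 131; x' = -802.5 + 5.5·185 = 215.
Buyers' price falls by P* − Pb = 153 − 131 = 22; sellers' price rises by Ps − P* = 185 − 153 = 32.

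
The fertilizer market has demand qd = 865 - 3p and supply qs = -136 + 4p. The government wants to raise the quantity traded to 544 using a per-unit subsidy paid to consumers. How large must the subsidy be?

Required subsidy s = 63 per unit

At q = 544, invert demand for the buyer price: pb = (865 − 544)/3 = 107; invert supply for the seller price: ps = (544 − (-136))/4 = 170.
The subsidy must fill the gap: s = ps − pb = 170 − 107 = 63.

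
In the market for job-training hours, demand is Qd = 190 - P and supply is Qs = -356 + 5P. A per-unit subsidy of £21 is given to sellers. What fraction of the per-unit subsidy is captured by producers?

Producer share = 1/6

Pre-subsidy: 190 - P = -356 + 5P gives P* = 91, Q* = 99.
With the subsidy, sellers receive Ps = Pb + 21 for each unit, where Pb is the price buyers pay.
Supply in terms of Pb becomes Qs = -356 + 5(Pb + 21) = -251 + 5Pb. Setting this equal to demand: 190 - Pb = -251 + 5Pb, so Pb = 73.5.
Sellers receive Ps = 73.5 + 21 = 94.5; Q' = 190 − 1·73.5 = 116.5.
Buyers' price falls by P* − Pb = 91 − 73.5 = 17.5; sellers' price rises by Ps − P* = 94.5 − 91 = 3.5.
So producers capture 3.5/21 = 1/6 of each unit of subsidy.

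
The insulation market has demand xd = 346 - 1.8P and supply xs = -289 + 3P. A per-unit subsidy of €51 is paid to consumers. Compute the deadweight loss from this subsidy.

Deadweight loss = €1463.0625

Pre-subsidy: 346 - 1.8P = -289 + 3P gives P* = 3175/24, x* = 107.875.
With the rebate, buyers effectively pay Pb = Ps − 51, where Ps is the price sellers receive.
Demand in terms of Ps becomes xd = 346 − 1.8(Ps − 51) = 437.8 - 1.8Ps. Setting this equal to supply: 437.8 - 1.8Ps = -289 + 3Ps, so Ps = 1817/12.
Buyers pay Pb = 1817/12 − 51 = 1205/12; x' = -289 + 3·(1817/12) = 165.25.
The subsidy expands output by 165.25 − 107.875 = 57.375 past the efficient level; on those units the gap between marginal cost and willingness to pay runs from 0 up to 51.
DWL = ½ × 51 × 57.375 = 1463.0625.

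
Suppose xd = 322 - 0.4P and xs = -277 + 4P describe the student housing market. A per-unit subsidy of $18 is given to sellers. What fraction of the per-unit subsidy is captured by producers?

Pre-subsidy: 322 - 0.4P = -277 + 4P gives P* = 2995/22, x* = 2943/11.
With the subsidy, sellers receive Ps = Pb + 18 for each unit, where Pb is the price buyers pay.
Supply in terms of Pb becomes xs = -277 + 4(Pb + 18) = -205 + 4Pb. Setting this equal to demand: 322 - 0.4Pb = -205 + 4Pb, so Pb = 2635/22.
Sellers receive Ps = 2635/22 + 18 = 3031/22; x' = 322 − 0.4·(2635/22) = 3015/11.
Buyers' price falls by P* − Pb = 2995/22 − 2635/22 = 180/11; sellers' price rises by Ps − P* = 3031/22 − 2995/22 = 18/11.
So producers capture (18/11)/18 = 1/11 of each unit of subsidy.

Producer share = 1/11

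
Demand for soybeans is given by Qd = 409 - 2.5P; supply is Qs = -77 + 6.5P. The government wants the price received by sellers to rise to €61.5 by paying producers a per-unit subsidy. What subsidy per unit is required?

Required subsidy s = €27 per unit

At a seller price of 61.5, quantity supplied is -77 + 6.5·61.5 = 322.75.
Buyers absorb 322.75 only when they pay Pb with 409 − 2.5·Pb = 322.75, i.e. Pb = 34.5.
s = Ps − Pb = 61.5 − 34.5 = 27.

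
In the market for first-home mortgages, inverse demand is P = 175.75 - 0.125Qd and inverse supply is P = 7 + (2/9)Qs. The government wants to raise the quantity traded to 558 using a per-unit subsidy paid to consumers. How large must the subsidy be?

Required subsidy s = 25 per unit

At Q = 558, from the demand curve buyers pay Pb = 175.75 − 0.125·558 = 106; from the supply curve sellers need Ps = 7 + (2/9)·558 = 131.
The subsidy must fill the gap: s = Ps − Pb = 131 − 106 = 25.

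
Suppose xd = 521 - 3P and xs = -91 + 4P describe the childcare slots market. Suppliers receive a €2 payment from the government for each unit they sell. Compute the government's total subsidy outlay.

Government cost = 3670/7

Pre-subsidy: 521 - 3P = -91 + 4P gives P* = 612/7, x* = 1811/7.
With the subsidy, sellers receive Ps = Pb + 2 for each unit, where Pb is the price buyers pay.
Supply in terms of Pb becomes xs = -91 + 4(Pb + 2) = -83 + 4Pb. Setting this equal to demand: 521 - 3Pb = -83 + 4Pb, so Pb = 604/7.
Sellers receive Ps = 604/7 + 2 = 618/7; x' = 521 − 3·(604/7) = 1835/7.
Government outlay = subsidy × quantity = 2 × 1835/7 = 3670/7.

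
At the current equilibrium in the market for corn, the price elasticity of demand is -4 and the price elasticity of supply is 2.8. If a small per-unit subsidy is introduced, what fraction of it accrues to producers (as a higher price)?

Producer share = 10/17

For a small subsidy around the equilibrium, the benefit split depends on the relative slopes, which at a point are proportional to the elasticities.
Buyer share = εs/(εs + |εd|) = 2.8/(2.8 + 4) = 7/17; seller share = |εd|/(εs + |εd|) = 10/17.
So producers capture 10/17 of the subsidy.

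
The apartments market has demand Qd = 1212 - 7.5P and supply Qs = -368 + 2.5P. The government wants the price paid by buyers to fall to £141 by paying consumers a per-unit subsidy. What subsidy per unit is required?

Required subsidy s = £68 per unit

At a buyer price of 141, quantity demanded is 1212 − 7.5·141 = 154.5.
Sellers supply 154.5 only when they receive Ps with -368 + 2.5·Ps = 154.5, i.e. Ps = 209.
s = Ps − Pb = 209 − 141 = 68.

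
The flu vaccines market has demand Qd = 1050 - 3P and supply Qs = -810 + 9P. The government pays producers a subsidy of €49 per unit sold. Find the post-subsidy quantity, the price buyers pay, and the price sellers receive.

Pre-subsidy: 1050 - 3P = -810 + 9P gives P* = 155, Q* = 585.
With the subsidy, sellers receive Ps = Pb + 49 for each unit, where Pb is the price buyers pay.
Supply in terms of Pb becomes Qs = -810 + 9(Pb + 49) = -369 + 9Pb. Setting this equal to demand: 1050 - 3Pb = -369 + 9Pb, so Pb = 118.25.
Sellers receive Ps = 118.25 + 49 = 167.25; Q' = 1050 − 3·118.25 = 695.25.

Q' = 695.25; buyers pay €118.25; sellers receive €167.25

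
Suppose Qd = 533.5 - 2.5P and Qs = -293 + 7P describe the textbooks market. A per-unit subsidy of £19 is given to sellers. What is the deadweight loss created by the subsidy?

Pre-subsidy: 533.5 - 2.5P = -293 + 7P gives P* = 87, Q* = 316.
With the subsidy, sellers receive Ps = Pb + 19 for each unit, where Pb is the price buyers pay.
Supply in terms of Pb becomes Qs = -293 + 7(Pb + 19) = -160 + 7Pb. Setting this equal to demand: 533.5 - 2.5Pb = -160 + 7Pb, so Pb = 73.
Sellers receive Ps = 73 + 19 = 92; Q' = 533.5 − 2.5·73 = 351.
The subsidy expands output by 351 − 316 = 35 past the efficient level; on those units the gap between marginal cost and willingness to pay runs from 0 up to 19.
DWL = ½ × 19 × 35 = 332.5.

Deadweight loss = £332.5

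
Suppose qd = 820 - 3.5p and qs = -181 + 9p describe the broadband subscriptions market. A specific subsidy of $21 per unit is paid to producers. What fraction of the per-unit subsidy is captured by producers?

Pre-subsidy: 820 - 3.5p = -181 + 9p gives p* = 80.08, q* = 539.72.
With the subsidy, sellers receive ps = pb + 21 for each unit, where pb is the price buyers pay.
Supply in terms of pb becomes qs = -181 + 9(pb + 21) = 8 + 9pb. Setting this equal to demand: 820 - 3.5pb = 8 + 9pb, so pb = 64.96.
Sellers receive ps = 64.96 + 21 = 85.96; q' = 820 − 3.5·64.96 = 592.64.
Buyers' price falls by p* − pb = 80.08 − 64.96 = 15.12; sellers' price rises by ps − p* = 85.96 − 80.08 = 5.88.
So producers capture 5.88/21 = 0.28 of each unit of subsidy.

Producer share = 0.28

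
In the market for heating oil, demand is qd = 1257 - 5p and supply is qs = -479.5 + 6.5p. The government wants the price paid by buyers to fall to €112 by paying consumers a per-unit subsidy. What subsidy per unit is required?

At a buyer price of 112, quantity demanded is 1257 − 5·112 = 697.
Sellers supply 697 only when they receive ps with -479.5 + 6.5·ps = 697, i.e. ps = 181.
s = ps − pb = 181 − 112 = 69.

Required subsidy s = €69 per unit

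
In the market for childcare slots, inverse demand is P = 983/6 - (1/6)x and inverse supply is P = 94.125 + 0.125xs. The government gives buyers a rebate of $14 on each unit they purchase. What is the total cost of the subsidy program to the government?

Government cost = $4018

Pre-subsidy: 983/6 - (1/6)x = 94.125 + 0.125x gives x* = 239 and P* = 124.
With the rebate, buyers effectively pay Pb = Ps − 14, where Ps is the price sellers receive.
On the curves, Pb = 983/6 - (1/6)x and Ps = 94.125 + 0.125x; the wedge Ps − Pb = 14 gives 94.125 + 0.125x − (983/6 - (1/6)x) = 14, so x' = 287.
Then Pb = 983/6 − (1/6)·287 = 116 and Ps = 94.125 + 0.125·287 = 130.
Government outlay = subsidy × quantity = 14 × 287 = 4018.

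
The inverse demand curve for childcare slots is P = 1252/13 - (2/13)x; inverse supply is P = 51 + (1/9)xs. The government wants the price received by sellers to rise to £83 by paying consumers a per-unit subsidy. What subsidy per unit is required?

At a seller price of 83, quantity supplied is -459 + 9·83 = 288.
Buyers absorb 288 only when they pay Pb = 1252/13 − (2/13)·288 = 52.
s = Ps − Pb = 83 − 52 = 31.

Required subsidy s = £31 per unit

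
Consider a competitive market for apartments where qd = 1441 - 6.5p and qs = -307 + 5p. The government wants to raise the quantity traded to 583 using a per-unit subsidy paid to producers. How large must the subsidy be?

Required subsidy s = 46 per unit

At q = 583, invert demand for the buyer price: pb = (1441 − 583)/6.5 = 132; invert supply for the seller price: ps = (583 − (-307))/5 = 178.
The subsidy must fill the gap: s = ps − pb = 178 − 132 = 46.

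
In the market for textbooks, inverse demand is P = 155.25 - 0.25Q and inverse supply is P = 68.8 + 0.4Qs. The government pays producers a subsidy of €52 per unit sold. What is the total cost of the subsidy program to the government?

Pre-subsidy: 155.25 - 0.25Q = 68.8 + 0.4Q gives Q* = 133 and P* = 122.
With the subsidy, sellers receive Ps = Pb + 52 for each unit, where Pb is the price buyers pay.
On the curves, Pb = 155.25 - 0.25Q and Ps = 68.8 + 0.4Q; the wedge Ps − Pb = 52 gives 68.8 + 0.4Q − (155.25 - 0.25Q) = 52, so Q' = 213.
Then Pb = 155.25 − 0.25·213 = 102 and Ps = 68.8 + 0.4·213 = 154.
Government outlay = subsidy × quantity = 52 × 213 = 11076.

Government cost = €11076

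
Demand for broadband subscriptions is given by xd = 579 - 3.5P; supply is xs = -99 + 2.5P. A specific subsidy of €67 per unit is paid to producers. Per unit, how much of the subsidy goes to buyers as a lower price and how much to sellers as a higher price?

Pre-subsidy: 579 - 3.5P = -99 + 2.5P gives P* = 113, x* = 183.5.
With the subsidy, sellers receive Ps = Pb + 67 for each unit, where Pb is the price buyers pay.
Supply in terms of Pb becomes xs = -99 + 2.5(Pb + 67) = 68.5 + 2.5Pb. Setting this equal to demand: 579 - 3.5Pb = 68.5 + 2.5Pb, so Pb = 1021/12.
Sellers receive Ps = 1021/12 + 67 = 1825/12; x' = 579 − 3.5·(1021/12) = 6749/24.
Buyers' price falls by P* − Pb = 113 − 1021/12 = 335/12; sellers' price rises by Ps − P* = 1825/12 − 113 = 469/12.

Buyers gain 335/12 per unit; sellers gain 469/12 per unit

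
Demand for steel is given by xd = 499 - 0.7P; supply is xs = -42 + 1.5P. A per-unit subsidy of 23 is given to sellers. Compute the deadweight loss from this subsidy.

Deadweight loss = 11109/88

Pre-subsidy: 499 - 0.7P = -42 + 1.5P gives P* = 2705/11, x* = 7191/22.
With the subsidy, sellers receive Ps = Pb + 23 for each unit, where Pb is the price buyers pay.
Supply in terms of Pb becomes xs = -42 + 1.5(Pb + 23) = -7.5 + 1.5Pb. Setting this equal to demand: 499 - 0.7Pb = -7.5 + 1.5Pb, so Pb = 5065/22.
Sellers receive Ps = 5065/22 + 23 = 5571/22; x' = 499 − 0.7·(5065/22) = 14865/44.
The subsidy expands output by 14865/44 − 7191/22 = 483/44 past the efficient level; on those units the gap between marginal cost and willingness to pay runs from 0 up to 23.
DWL = ½ × 23 × 483/44 = 11109/88.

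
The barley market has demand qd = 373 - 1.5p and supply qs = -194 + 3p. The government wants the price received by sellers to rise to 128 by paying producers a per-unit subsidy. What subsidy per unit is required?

Required subsidy s = 6 per unit

At a seller price of 128, quantity supplied is -194 + 3·128 = 190.
Buyers absorb 190 only when they pay pb with 373 − 1.5·pb = 190, i.e. pb = 122.
s = ps − pb = 128 − 122 = 6.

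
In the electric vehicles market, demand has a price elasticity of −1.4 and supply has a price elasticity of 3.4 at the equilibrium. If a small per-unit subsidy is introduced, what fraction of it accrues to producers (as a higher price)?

Producer share = 7/24

For a small subsidy around the equilibrium, the benefit split depends on the relative slopes, which at a point are proportional to the elasticities.
Buyer share = εs/(εs + |εd|) = 3.4/(3.4 + 1.4) = 17/24; seller share = |εd|/(εs + |εd|) = 7/24.
So producers capture 7/24 of the subsidy.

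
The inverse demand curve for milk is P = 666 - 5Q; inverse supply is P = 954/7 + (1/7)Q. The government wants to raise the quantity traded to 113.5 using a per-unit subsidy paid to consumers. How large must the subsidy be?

At Q = 113.5, from the demand curve buyers pay Pb = 666 − 5·113.5 = 98.5; from the supply curve sellers need Ps = 954/7 + (1/7)·113.5 = 152.5.
The subsidy must fill the gap: s = Ps − Pb = 152.5 − 98.5 = 54.

Required subsidy s = 54 per unit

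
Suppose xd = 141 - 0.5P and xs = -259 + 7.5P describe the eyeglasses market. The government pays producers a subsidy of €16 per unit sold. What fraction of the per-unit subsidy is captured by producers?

Pre-subsidy: 141 - 0.5P = -259 + 7.5P gives P* = 50, x* = 116.
With the subsidy, sellers receive Ps = Pb + 16 for each unit, where Pb is the price buyers pay.
Supply in terms of Pb becomes xs = -259 + 7.5(Pb + 16) = -139 + 7.5Pb. Setting this equal to demand: 141 - 0.5Pb = -139 + 7.5Pb, so Pb = 35.
Sellers receive Ps = 35 + 16 = 51; x' = 141 − 0.5·35 = 123.5.
Buyers' price falls by P* − Pb = 50 − 35 = 15; sellers' price rises by Ps − P* = 51 − 50 = 1.
So producers capture 1/16 = 0.0625 of each unit of subsidy.

Producer share = 0.0625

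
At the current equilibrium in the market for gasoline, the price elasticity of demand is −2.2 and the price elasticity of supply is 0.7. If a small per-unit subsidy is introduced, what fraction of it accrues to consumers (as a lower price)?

Consumer share = 7/29

For a small subsidy around the equilibrium, the benefit split depends on the relative slopes, which at a point are proportional to the elasticities.
Buyer share = εs/(εs + |εd|) = 0.7/(0.7 + 2.2) = 7/29; seller share = |εd|/(εs + |εd|) = 22/29.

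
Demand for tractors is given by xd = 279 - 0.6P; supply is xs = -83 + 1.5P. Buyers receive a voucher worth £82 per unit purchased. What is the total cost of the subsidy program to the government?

Pre-subsidy: 279 - 0.6P = -83 + 1.5P gives P* = 3620/21, x* = 1229/7.
With the rebate, buyers effectively pay Pb = Ps − 82, where Ps is the price sellers receive.
Demand in terms of Ps becomes xd = 279 − 0.6(Ps − 82) = 328.2 - 0.6Ps. Setting this equal to supply: 328.2 - 0.6Ps = -83 + 1.5Ps, so Ps = 4112/21.
Buyers pay Pb = 4112/21 − 82 = 2390/21; x' = -83 + 1.5·(4112/21) = 1475/7.
Government outlay = subsidy × quantity = 82 × 1475/7 = 120950/7.

Government cost = 120950/7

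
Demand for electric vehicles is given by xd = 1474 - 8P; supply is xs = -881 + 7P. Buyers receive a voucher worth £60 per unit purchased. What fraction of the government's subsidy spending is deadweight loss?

Pre-subsidy: 1474 - 8P = -881 + 7P gives P* = 157, x* = 218.
With the rebate, buyers effectively pay Pb = Ps − 60, where Ps is the price sellers receive.
Demand in terms of Ps becomes xd = 1474 − 8(Ps − 60) = 1954 - 8Ps. Setting this equal to supply: 1954 - 8Ps = -881 + 7Ps, so Ps = 189.
Buyers pay Pb = 189 − 60 = 129; x' = -881 + 7·189 = 442.
ΔCS = ½(218 + 442)(157 − 129) = 9240; ΔPS = ½(218 + 442)(189 − 157) = 10560.
Government spending = 60 × 442 = 26520.
DWL = ½ × 60 × (442 − 218) = 6720; fraction = 6720 / 26520 = 56/221.

DWL / government spending = 56/221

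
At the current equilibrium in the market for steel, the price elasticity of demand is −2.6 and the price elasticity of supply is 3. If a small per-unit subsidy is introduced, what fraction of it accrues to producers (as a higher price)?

For a small subsidy around the equilibrium, the benefit split depends on the relative slopes, which at a point are proportional to the elasticities.
Buyer share = εs/(εs + |εd|) = 3/(3 + 2.6) = 15/28; seller share = |εd|/(εs + |εd|) = 13/28.
So producers capture 13/28 of the subsidy.

Producer share = 13/28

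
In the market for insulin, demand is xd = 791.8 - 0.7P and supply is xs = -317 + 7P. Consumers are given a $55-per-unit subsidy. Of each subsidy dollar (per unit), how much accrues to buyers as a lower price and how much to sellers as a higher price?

Pre-subsidy: 791.8 - 0.7P = -317 + 7P gives P* = 144, x* = 691.
With the rebate, buyers effectively pay Pb = Ps − 55, where Ps is the price sellers receive.
Demand in terms of Ps becomes xd = 791.8 − 0.7(Ps − 55) = 830.3 - 0.7Ps. Setting this equal to supply: 830.3 - 0.7Ps = -317 + 7Ps, so Ps = 149.
Buyers pay Pb = 149 − 55 = 94; x' = -317 + 7·149 = 726.
Buyers' price falls by P* − Pb = 144 − 94 = 50; sellers' price rises by Ps − P* = 149 − 144 = 5.

Buyers gain $50 per unit; sellers gain $5 per unit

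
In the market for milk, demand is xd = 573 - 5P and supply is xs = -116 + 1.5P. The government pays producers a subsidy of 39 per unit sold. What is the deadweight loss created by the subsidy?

Deadweight loss = 877.5

Pre-subsidy: 573 - 5P = -116 + 1.5P gives P* = 106, x* = 43.
With the subsidy, sellers receive Ps = Pb + 39 for each unit, where Pb is the price buyers pay.
Supply in terms of Pb becomes xs = -116 + 1.5(Pb + 39) = -57.5 + 1.5Pb. Setting this equal to demand: 573 - 5Pb = -57.5 + 1.5Pb, so Pb = 97.
Sellers receive Ps = 97 + 39 = 136; x' = 573 − 5·97 = 88.
The subsidy expands output by 88 − 43 = 45 past the efficient level; on those units the gap between marginal cost and willingness to pay runs from 0 up to 39.
DWL = ½ × 39 × 45 = 877.5.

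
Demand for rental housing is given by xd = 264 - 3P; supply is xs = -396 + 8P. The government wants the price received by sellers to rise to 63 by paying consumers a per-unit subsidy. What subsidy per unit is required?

Required subsidy s = 11 per unit

At a seller price of 63, quantity supplied is -396 + 8·63 = 108.
Buyers absorb 108 only when they pay Pb with 264 − 3·Pb = 108, i.e. Pb = 52.
s = Ps − Pb = 63 − 52 = 11.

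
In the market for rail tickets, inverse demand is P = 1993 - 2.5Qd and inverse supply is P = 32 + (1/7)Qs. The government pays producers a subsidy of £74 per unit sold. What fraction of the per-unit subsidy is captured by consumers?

Pre-subsidy: 1993 - 2.5Q = 32 + (1/7)Q gives Q* = 742 and P* = 138.
With the subsidy, sellers receive Ps = Pb + 74 for each unit, where Pb is the price buyers pay.
On the curves, Pb = 1993 - 2.5Q and Ps = 32 + (1/7)Q; the wedge Ps − Pb = 74 gives 32 + (1/7)Q − (1993 - 2.5Q) = 74, so Q' = 770.
Then Pb = 1993 − 2.5·770 = 68 and Ps = 32 + (1/7)·770 = 142.
Buyers' price falls by P* − Pb = 138 − 68 = 70; sellers' price rises by Ps − P* = 142 − 138 = 4.
So consumers capture 70/74 = 35/37 of each unit of subsidy.

Consumer share = 35/37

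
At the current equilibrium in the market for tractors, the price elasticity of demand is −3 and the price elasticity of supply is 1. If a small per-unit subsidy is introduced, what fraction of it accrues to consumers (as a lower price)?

Consumer share = 0.25

For a small subsidy around the equilibrium, the benefit split depends on the relative slopes, which at a point are proportional to the elasticities.
Buyer share = εs/(εs + |εd|) = 1/(1 + 3) = 0.25; seller share = |εd|/(εs + |εd|) = 0.75.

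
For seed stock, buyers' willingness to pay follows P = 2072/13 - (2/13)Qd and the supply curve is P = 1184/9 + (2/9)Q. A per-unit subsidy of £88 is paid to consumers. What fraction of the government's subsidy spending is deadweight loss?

Pre-subsidy: 2072/13 - (2/13)Q = 1184/9 + (2/9)Q gives Q* = 74 and P* = 148.
With the rebate, buyers effectively pay Pb = Ps − 88, where Ps is the price sellers receive.
On the curves, Pb = 2072/13 - (2/13)Q and Ps = 1184/9 + (2/9)Q; the wedge Ps − Pb = 88 gives 1184/9 + (2/9)Q − (2072/13 - (2/13)Q) = 88, so Q' = 308.
Then Pb = 2072/13 − (2/13)·308 = 112 and Ps = 1184/9 + (2/9)·308 = 200.
ΔCS = ½(74 + 308)(148 − 112) = 6876; ΔPS = ½(74 + 308)(200 − 148) = 9932.
Government spending = 88 × 308 = 27104.
DWL = ½ × 88 × (308 − 74) = 10296; fraction = 10296 / 27104 = 117/308.

DWL / government spending = 117/308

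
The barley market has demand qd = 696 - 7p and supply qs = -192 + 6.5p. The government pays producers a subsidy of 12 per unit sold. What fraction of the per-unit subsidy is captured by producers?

Producer share = 14/27

Pre-subsidy: 696 - 7p = -192 + 6.5p gives p* = 592/9, q* = 2120/9.
With the subsidy, sellers receive ps = pb + 12 for each unit, where pb is the price buyers pay.
Supply in terms of pb becomes qs = -192 + 6.5(pb + 12) = -114 + 6.5pb. Setting this equal to demand: 696 - 7pb = -114 + 6.5pb, so pb = 60.
Sellers receive ps = 60 + 12 = 72; q' = 696 − 7·60 = 276.
Buyers' price falls by p* − pb = 592/9 − 60 = 52/9; sellers' price rises by ps − p* = 72 − 592/9 = 56/9.
So producers capture (56/9)/12 = 14/27 of each unit of subsidy.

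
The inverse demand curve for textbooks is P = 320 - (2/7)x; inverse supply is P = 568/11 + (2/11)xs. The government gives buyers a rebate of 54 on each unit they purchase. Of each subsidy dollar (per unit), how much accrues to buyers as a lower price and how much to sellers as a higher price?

Buyers gain 33 per unit; sellers gain 21 per unit

Pre-subsidy: 320 - (2/7)x = 568/11 + (2/11)x gives x* = 574 and P* = 156.
With the rebate, buyers effectively pay Pb = Ps − 54, where Ps is the price sellers receive.
On the curves, Pb = 320 - (2/7)x and Ps = 568/11 + (2/11)x; the wedge Ps − Pb = 54 gives 568/11 + (2/11)x − (320 - (2/7)x) = 54, so x' = 689.5.
Then Pb = 320 − (2/7)·689.5 = 123 and Ps = 568/11 + (2/11)·689.5 = 177.
Buyers' price falls by P* − Pb = 156 − 123 = 33; sellers' price rises by Ps − P* = 177 − 156 = 21.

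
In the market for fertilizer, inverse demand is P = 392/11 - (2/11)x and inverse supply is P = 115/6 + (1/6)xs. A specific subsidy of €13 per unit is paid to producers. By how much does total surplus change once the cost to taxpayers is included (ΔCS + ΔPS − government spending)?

Net change in total surplus = -5577/23

Pre-subsidy: 392/11 - (2/11)x = 115/6 + (1/6)x gives x* = 1087/23 and P* = 622/23.
With the subsidy, sellers receive Ps = Pb + 13 for each unit, where Pb is the price buyers pay.
On the curves, Pb = 392/11 - (2/11)x and Ps = 115/6 + (1/6)x; the wedge Ps − Pb = 13 gives 115/6 + (1/6)x − (392/11 - (2/11)x) = 13, so x' = 1945/23.
Then Pb = 392/11 − (2/11)·(1945/23) = 466/23 and Ps = 115/6 + (1/6)·(1945/23) = 765/23.
ΔCS = ½(1087/23 + 1945/23)(622/23 − 466/23) = 236496/529; ΔPS = ½(1087/23 + 1945/23)(765/23 − 622/23) = 216788/529.
Government spending = 13 × 1945/23 = 25285/23.
Net change = 236496/529 + 216788/529 − 25285/23 = -5577/23. The loss equals the DWL triangle ½·13·858/23.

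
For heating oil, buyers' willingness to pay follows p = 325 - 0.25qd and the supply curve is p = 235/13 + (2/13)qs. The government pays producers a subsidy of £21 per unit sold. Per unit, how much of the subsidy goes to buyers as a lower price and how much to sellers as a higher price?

Buyers gain £13 per unit; sellers gain £8 per unit

Pre-subsidy: 325 - 0.25q = 235/13 + (2/13)q gives q* = 760 and p* = 135.
With the subsidy, sellers receive ps = pb + 21 for each unit, where pb is the price buyers pay.
On the curves, pb = 325 - 0.25q and ps = 235/13 + (2/13)q; the wedge ps − pb = 21 gives 235/13 + (2/13)q − (325 - 0.25q) = 21, so q' = 812.
Then pb = 325 − 0.25·812 = 122 and ps = 235/13 + (2/13)·812 = 143.
Buyers' price falls by p* − pb = 135 − 122 = 13; sellers' price rises by ps − p* = 143 − 135 = 8.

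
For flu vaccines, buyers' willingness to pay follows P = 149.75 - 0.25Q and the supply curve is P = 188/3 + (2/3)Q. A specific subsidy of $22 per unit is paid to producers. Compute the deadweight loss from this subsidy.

Deadweight loss = $264

Pre-subsidy: 149.75 - 0.25Q = 188/3 + (2/3)Q gives Q* = 95 and P* = 126.
With the subsidy, sellers receive Ps = Pb + 22 for each unit, where Pb is the price buyers pay.
On the curves, Pb = 149.75 - 0.25Q and Ps = 188/3 + (2/3)Q; the wedge Ps − Pb = 22 gives 188/3 + (2/3)Q − (149.75 - 0.25Q) = 22, so Q' = 119.
Then Pb = 149.75 − 0.25·119 = 120 and Ps = 188/3 + (2/3)·119 = 142.
The subsidy expands output by 119 − 95 = 24 past the efficient level; on those units the gap between marginal cost and willingness to pay runs from 0 up to 22.
DWL = ½ × 22 × 24 = 264.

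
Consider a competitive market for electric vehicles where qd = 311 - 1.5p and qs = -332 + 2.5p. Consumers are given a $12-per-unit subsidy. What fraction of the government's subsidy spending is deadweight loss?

Pre-subsidy: 311 - 1.5p = -332 + 2.5p gives p* = 160.75, q* = 69.875.
With the rebate, buyers effectively pay pb = ps − 12, where ps is the price sellers receive.
Demand in terms of ps becomes qd = 311 − 1.5(ps − 12) = 329 - 1.5ps. Setting this equal to supply: 329 - 1.5ps = -332 + 2.5ps, so ps = 165.25.
Buyers pay pb = 165.25 − 12 = 153.25; q' = -332 + 2.5·165.25 = 81.125.
ΔCS = ½(69.875 + 81.125)(160.75 − 153.25) = 566.25; ΔPS = ½(69.875 + 81.125)(165.25 − 160.75) = 339.75.
Government spending = 12 × 81.125 = 973.5.
DWL = ½ × 12 × (81.125 − 69.875) = 67.5; fraction = 67.5 / 973.5 = 45/649.

DWL / government spending = 45/649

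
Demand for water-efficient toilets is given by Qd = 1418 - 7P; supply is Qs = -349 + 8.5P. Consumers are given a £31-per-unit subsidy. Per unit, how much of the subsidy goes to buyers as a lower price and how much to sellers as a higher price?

Buyers gain £17 per unit; sellers gain £14 per unit

Pre-subsidy: 1418 - 7P = -349 + 8.5P gives P* = 114, Q* = 620.
With the rebate, buyers effectively pay Pb = Ps − 31, where Ps is the price sellers receive.
Demand in terms of Ps becomes Qd = 1418 − 7(Ps − 31) = 1635 - 7Ps. Setting this equal to supply: 1635 - 7Ps = -349 + 8.5Ps, so Ps = 128.
Buyers pay Pb = 128 − 31 = 97; Q' = -349 + 8.5·128 = 739.
Buyers' price falls by P* − Pb = 114 − 97 = 17; sellers' price rises by Ps − P* = 128 − 114 = 14.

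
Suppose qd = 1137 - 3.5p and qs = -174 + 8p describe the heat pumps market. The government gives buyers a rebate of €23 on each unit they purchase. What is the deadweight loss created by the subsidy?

Pre-subsidy: 1137 - 3.5p = -174 + 8p gives p* = 114, q* = 738.
With the rebate, buyers effectively pay pb = ps − 23, where ps is the price sellers receive.
Demand in terms of ps becomes qd = 1137 − 3.5(ps − 23) = 1217.5 - 3.5ps. Setting this equal to supply: 1217.5 - 3.5ps = -174 + 8ps, so ps = 121.
Buyers pay pb = 121 − 23 = 98; q' = -174 + 8·121 = 794.
The subsidy expands output by 794 − 738 = 56 past the efficient level; on those units the gap between marginal cost and willingness to pay runs from 0 up to 23.
DWL = ½ × 23 × 56 = 644.

Deadweight loss = €644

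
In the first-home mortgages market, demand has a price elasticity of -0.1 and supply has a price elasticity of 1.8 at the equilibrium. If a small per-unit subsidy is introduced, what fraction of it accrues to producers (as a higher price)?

For a small subsidy around the equilibrium, the benefit split depends on the relative slopes, which at a point are proportional to the elasticities.
Buyer share = εs/(εs + |εd|) = 1.8/(1.8 + 0.1) = 18/19; seller share = |εd|/(εs + |εd|) = 1/19.
So producers capture 1/19 of the subsidy.

Producer share = 1/19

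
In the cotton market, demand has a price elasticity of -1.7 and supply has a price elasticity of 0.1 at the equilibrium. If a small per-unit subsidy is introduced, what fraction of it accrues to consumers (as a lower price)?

Consumer share = 1/18

For a small subsidy around the equilibrium, the benefit split depends on the relative slopes, which at a point are proportional to the elasticities.
Buyer share = εs/(εs + |εd|) = 0.1/(0.1 + 1.7) = 1/18; seller share = |εd|/(εs + |εd|) = 17/18.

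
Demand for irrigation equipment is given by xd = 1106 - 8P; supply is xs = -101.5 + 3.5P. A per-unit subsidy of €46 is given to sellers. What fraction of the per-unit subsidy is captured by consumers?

Consumer share = 7/23

Pre-subsidy: 1106 - 8P = -101.5 + 3.5P gives P* = 105, x* = 266.
With the subsidy, sellers receive Ps = Pb + 46 for each unit, where Pb is the price buyers pay.
Supply in terms of Pb becomes xs = -101.5 + 3.5(Pb + 46) = 59.5 + 3.5Pb. Setting this equal to demand: 1106 - 8Pb = 59.5 + 3.5Pb, so Pb = 91.
Sellers receive Ps = 91 + 46 = 137; x' = 1106 − 8·91 = 378.
Buyers' price falls by P* − Pb = 105 − 91 = 14; sellers' price rises by Ps − P* = 137 − 105 = 32.
So consumers capture 14/46 = 7/23 of each unit of subsidy.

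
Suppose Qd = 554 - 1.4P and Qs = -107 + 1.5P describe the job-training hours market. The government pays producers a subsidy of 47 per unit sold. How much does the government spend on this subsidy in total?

Pre-subsidy: 554 - 1.4P = -107 + 1.5P gives P* = 6610/29, Q* = 6812/29.
With the subsidy, sellers receive Ps = Pb + 47 for each unit, where Pb is the price buyers pay.
Supply in terms of Pb becomes Qs = -107 + 1.5(Pb + 47) = -36.5 + 1.5Pb. Setting this equal to demand: 554 - 1.4Pb = -36.5 + 1.5Pb, so Pb = 5905/29.
Sellers receive Ps = 5905/29 + 47 = 7268/29; Q' = 554 − 1.4·(5905/29) = 7799/29.
Government outlay = subsidy × quantity = 47 × 7799/29 = 366553/29.

Government cost = 366553/29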